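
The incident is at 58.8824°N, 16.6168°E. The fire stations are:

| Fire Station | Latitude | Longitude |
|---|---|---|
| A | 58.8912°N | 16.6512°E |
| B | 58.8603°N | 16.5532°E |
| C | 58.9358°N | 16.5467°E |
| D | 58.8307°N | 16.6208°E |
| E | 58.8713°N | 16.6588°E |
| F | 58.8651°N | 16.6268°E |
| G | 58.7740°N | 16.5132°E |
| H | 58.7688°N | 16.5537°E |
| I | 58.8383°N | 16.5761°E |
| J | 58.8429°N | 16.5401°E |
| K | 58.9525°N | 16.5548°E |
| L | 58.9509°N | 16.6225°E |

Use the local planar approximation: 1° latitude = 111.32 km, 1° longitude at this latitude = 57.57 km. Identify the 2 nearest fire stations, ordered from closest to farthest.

Distances from 58.8824°N, 16.6168°E:
A: 2.2094 km
B: 4.4112 km
C: 7.1849 km
D: 5.7598 km
E: 2.7154 km
F: 2.0100 km
G: 13.4606 km
H: 13.1574 km
I: 5.4397 km
J: 6.2316 km
K: 8.5811 km
L: 7.6325 km
Sorted: F (2.0100 km) < A (2.2094 km) < E (2.7154 km) < B (4.4112 km) < …

F, A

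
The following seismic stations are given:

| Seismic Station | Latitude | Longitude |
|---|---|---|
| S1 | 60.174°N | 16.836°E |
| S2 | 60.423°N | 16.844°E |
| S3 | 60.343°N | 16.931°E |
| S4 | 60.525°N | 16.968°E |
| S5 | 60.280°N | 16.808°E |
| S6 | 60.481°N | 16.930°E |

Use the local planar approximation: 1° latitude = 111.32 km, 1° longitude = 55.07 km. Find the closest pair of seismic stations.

S4 and S6

Pairwise distances:
S4–S6: √((-0.044·111.32)² + (-0.038·55.07)²) = √(23.99119 + 4.37923) = 5.326 km
S2–S6: √((0.058·111.32)² + (0.086·55.07)²) = √(41.68717 + 22.42989) = 8.007 km
S3–S5: √((-0.063·111.32)² + (-0.123·55.07)²) = √(49.18441 + 45.88179) = 9.750 km
S2–S3: √((-0.080·111.32)² + (0.087·55.07)²) = √(79.30971 + 22.95454) = 10.113 km
S1–S5: √((0.106·111.32)² + (-0.028·55.07)²) = √(139.23811 + 2.37764) = 11.900 km
S2–S4: √((0.102·111.32)² + (0.124·55.07)²) = √(128.92785 + 46.63087) = 13.250 km
S3–S6: √((0.138·111.32)² + (-0.001·55.07)²) = √(235.99596 + 0.00303) = 15.362 km
S2–S5: √((-0.143·111.32)² + (-0.036·55.07)²) = √(253.40692 + 3.93039) = 16.042 km
S1–S3: √((0.169·111.32)² + (0.095·55.07)²) = √(353.93198 + 27.37016) = 19.527 km
S3–S4: √((0.182·111.32)² + (0.037·55.07)²) = √(410.47732 + 4.15177) = 20.362 km
S5–S6: √((0.201·111.32)² + (0.122·55.07)²) = √(500.65495 + 45.13878) = 23.362 km
S1–S2: √((0.249·111.32)² + (0.008·55.07)²) = √(768.32522 + 0.19409) = 27.722 km
S4–S5: √((-0.245·111.32)² + (-0.160·55.07)²) = √(743.83835 + 77.63725) = 28.661 km
S1–S6: √((0.307·111.32)² + (0.094·55.07)²) = √(1167.94703 + 26.79698) = 34.565 km
S1–S4: √((0.351·111.32)² + (0.132·55.07)²) = √(1526.72434 + 52.84185) = 39.744 km
Closest pair: S4–S6 at 5.326 km.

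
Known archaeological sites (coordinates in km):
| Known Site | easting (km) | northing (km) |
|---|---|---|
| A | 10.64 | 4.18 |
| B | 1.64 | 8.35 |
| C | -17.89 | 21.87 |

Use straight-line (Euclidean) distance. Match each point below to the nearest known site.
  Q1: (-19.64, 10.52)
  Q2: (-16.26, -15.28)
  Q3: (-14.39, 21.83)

Q1 at (-19.64, 10.52):
  A: 30.94 km
  B: 21.39 km
  C: 11.48 km
  → nearest: C (11.48 km)
Q2 at (-16.26, -15.28):
  A: 33.20 km
  B: 29.64 km
  C: 37.19 km
  → nearest: B (29.64 km)
Q3 at (-14.39, 21.83):
  A: 30.63 km
  B: 20.94 km
  C: 3.50 km
  → nearest: C (3.50 km)

Q1→C; Q2→B; Q3→C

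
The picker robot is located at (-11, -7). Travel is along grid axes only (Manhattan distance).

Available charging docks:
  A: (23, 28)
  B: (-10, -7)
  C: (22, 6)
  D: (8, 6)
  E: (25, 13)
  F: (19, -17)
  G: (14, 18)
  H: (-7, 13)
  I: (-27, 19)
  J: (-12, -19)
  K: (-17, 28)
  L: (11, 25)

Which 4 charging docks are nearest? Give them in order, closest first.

Distances from (-11, -7):
A: |34| + |35| = 34 + 35 = 69
B: |1| + |0| = 1 + 0 = 1
C: |33| + |13| = 33 + 13 = 46
D: |19| + |13| = 19 + 13 = 32
E: |36| + |20| = 36 + 20 = 56
F: |30| + |-10| = 30 + 10 = 40
G: |25| + |25| = 25 + 25 = 50
H: |4| + |20| = 4 + 20 = 24
I: |-16| + |26| = 16 + 26 = 42
J: |-1| + |-12| = 1 + 12 = 13
K: |-6| + |35| = 6 + 35 = 41
L: |22| + |32| = 22 + 32 = 54
Sorted: B (1) < J (13) < H (24) < D (32) < F (40) < K (41) < …

B, J, H, D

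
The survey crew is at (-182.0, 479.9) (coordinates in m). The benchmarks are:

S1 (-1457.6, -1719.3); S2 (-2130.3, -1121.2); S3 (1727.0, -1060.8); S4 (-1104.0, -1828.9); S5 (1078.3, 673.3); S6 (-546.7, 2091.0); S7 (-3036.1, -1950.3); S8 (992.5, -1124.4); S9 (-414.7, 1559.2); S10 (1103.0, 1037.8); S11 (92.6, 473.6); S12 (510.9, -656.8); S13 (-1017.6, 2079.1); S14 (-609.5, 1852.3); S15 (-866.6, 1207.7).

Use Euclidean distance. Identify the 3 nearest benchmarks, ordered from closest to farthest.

Distances from (-182.0, 479.9):
S1: √((-1275.6)² + (-2199.2)²) = √(1627155.360 + 4836480.640) = 2542.4 m
S2: √((-1948.3)² + (-1601.1)²) = √(3795872.890 + 2563521.210) = 2521.8 m
S3: √((1909.0)² + (-1540.7)²) = √(3644281.000 + 2373756.490) = 2453.2 m
S4: √((-922.0)² + (-2308.8)²) = √(850084.000 + 5330557.440) = 2486.1 m
S5: √((1260.3)² + (193.4)²) = √(1588356.090 + 37403.560) = 1275.1 m
S6: √((-364.7)² + (1611.1)²) = √(133006.090 + 2595643.210) = 1651.9 m
S7: √((-2854.1)² + (-2430.2)²) = √(8145886.810 + 5905872.040) = 3748.6 m
S8: √((1174.5)² + (-1604.3)²) = √(1379450.250 + 2573778.490) = 1988.3 m
S9: √((-232.7)² + (1079.3)²) = √(54149.290 + 1164888.490) = 1104.1 m
S10: √((1285.0)² + (557.9)²) = √(1651225.000 + 311252.410) = 1400.9 m
S11: √((274.6)² + (-6.3)²) = √(75405.160 + 39.690) = 274.7 m
S12: √((692.9)² + (-1136.7)²) = √(480110.410 + 1292086.890) = 1331.2 m
S13: √((-835.6)² + (1599.2)²) = √(698227.360 + 2557440.640) = 1804.3 m
S14: √((-427.5)² + (1372.4)²) = √(182756.250 + 1883481.760) = 1437.4 m
S15: √((-684.6)² + (727.8)²) = √(468677.160 + 529692.840) = 999.2 m
Sorted: S11 (274.7 m) < S15 (999.2 m) < S9 (1104.1 m) < S5 (1275.1 m) < S12 (1331.2 m) < …

S11, S15, S9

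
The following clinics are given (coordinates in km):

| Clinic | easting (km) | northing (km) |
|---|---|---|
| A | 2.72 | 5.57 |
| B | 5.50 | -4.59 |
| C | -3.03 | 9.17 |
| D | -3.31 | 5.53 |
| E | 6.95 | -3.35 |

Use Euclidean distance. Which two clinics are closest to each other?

Pairwise distances:
B–E: √((1.45)² + (1.24)²) = √(2.1025 + 1.5376) = 1.91 km
C–D: √((-0.28)² + (-3.64)²) = √(0.0784 + 13.2496) = 3.65 km
A–D: √((-6.03)² + (-0.04)²) = √(36.3609 + 0.0016) = 6.03 km
A–C: √((-5.75)² + (3.60)²) = √(33.0625 + 12.9600) = 6.78 km
A–E: √((4.23)² + (-8.92)²) = √(17.8929 + 79.5664) = 9.87 km
A–B: √((2.78)² + (-10.16)²) = √(7.7284 + 103.2256) = 10.53 km
B–D: √((-8.81)² + (10.12)²) = √(77.6161 + 102.4144) = 13.42 km
D–E: √((10.26)² + (-8.88)²) = √(105.2676 + 78.8544) = 13.57 km
C–E: √((9.98)² + (-12.52)²) = √(99.6004 + 156.7504) = 16.01 km
B–C: √((-8.53)² + (13.76)²) = √(72.7609 + 189.3376) = 16.19 km
Closest pair: B–E at 1.91 km.

B and E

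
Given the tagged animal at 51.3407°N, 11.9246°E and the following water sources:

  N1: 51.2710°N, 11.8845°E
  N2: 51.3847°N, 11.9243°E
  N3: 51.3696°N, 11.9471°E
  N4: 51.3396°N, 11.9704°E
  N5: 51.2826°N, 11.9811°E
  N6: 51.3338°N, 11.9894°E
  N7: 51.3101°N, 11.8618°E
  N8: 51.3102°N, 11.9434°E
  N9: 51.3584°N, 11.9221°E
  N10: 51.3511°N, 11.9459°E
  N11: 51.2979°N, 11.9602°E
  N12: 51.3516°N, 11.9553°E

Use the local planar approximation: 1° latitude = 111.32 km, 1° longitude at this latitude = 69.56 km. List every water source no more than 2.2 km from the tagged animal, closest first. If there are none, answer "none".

Distances from 51.3407°N, 11.9246°E:
N1: 8.2452 km
N2: 4.8981 km
N3: 3.5776 km
N4: 3.1882 km
N5: 7.5682 km
N6: 4.5725 km
N7: 5.5395 km
N8: 3.6384 km
N9: 1.9780 km
N10: 1.8803 km
N11: 5.3696 km
N12: 2.4561 km
Threshold 2.2 km: N10 (1.8803 km), N9 (1.9780 km) are within range.

N10, N9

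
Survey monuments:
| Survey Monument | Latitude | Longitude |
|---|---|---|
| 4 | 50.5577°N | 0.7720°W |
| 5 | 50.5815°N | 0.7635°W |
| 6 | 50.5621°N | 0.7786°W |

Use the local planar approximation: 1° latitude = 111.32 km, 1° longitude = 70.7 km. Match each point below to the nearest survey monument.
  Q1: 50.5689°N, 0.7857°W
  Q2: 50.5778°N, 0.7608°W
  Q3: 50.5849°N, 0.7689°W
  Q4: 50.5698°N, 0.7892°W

Q1→6; Q2→5; Q3→5; Q4→6

Q1 at 50.5689°N, 0.7857°W:
  4: 1.5788 km
  5: 2.1050 km
  6: 0.9083 km
  → nearest: 6 (0.9083 km)
Q2 at 50.5778°N, 0.7608°W:
  4: 2.3735 km
  5: 0.4540 km
  6: 2.1537 km
  → nearest: 5 (0.4540 km)
Q3 at 50.5849°N, 0.7689°W:
  4: 3.0358 km
  5: 0.5376 km
  6: 2.6291 km
  → nearest: 5 (0.5376 km)
Q4 at 50.5698°N, 0.7892°W:
  4: 1.8147 km
  5: 2.2356 km
  6: 1.1386 km
  → nearest: 6 (1.1386 km)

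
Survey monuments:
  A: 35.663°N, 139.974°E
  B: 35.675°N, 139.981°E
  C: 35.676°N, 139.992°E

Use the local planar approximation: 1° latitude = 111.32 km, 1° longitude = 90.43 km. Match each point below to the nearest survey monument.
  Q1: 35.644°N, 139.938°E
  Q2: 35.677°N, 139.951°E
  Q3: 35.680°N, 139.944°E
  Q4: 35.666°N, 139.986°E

Q1→A; Q2→A; Q3→A; Q4→B

Q1 at 35.644°N, 139.938°E:
  A: √((0.019·111.32)² + (0.036·90.43)²) = √(4.47356 + 10.59815) = 3.882 km
  B: √((0.031·111.32)² + (0.043·90.43)²) = √(11.90885 + 15.12035) = 5.199 km
  C: √((0.032·111.32)² + (0.054·90.43)²) = √(12.68955 + 23.84584) = 6.044 km
  → nearest: A (3.882 km)
Q2 at 35.677°N, 139.951°E:
  A: √((-0.014·111.32)² + (0.023·90.43)²) = √(2.42886 + 4.32594) = 2.599 km
  B: √((-0.002·111.32)² + (0.030·90.43)²) = √(0.04957 + 7.35983) = 2.722 km
  C: √((-0.001·111.32)² + (0.041·90.43)²) = √(0.01239 + 13.74652) = 3.709 km
  → nearest: A (2.599 km)
Q3 at 35.680°N, 139.944°E:
  A: √((-0.017·111.32)² + (0.030·90.43)²) = √(3.58133 + 7.35983) = 3.308 km
  B: √((-0.005·111.32)² + (0.037·90.43)²) = √(0.30980 + 11.19511) = 3.392 km
  C: √((-0.004·111.32)² + (0.048·90.43)²) = √(0.19827 + 18.84116) = 4.363 km
  → nearest: A (3.308 km)
Q4 at 35.666°N, 139.986°E:
  A: √((-0.003·111.32)² + (-0.012·90.43)²) = √(0.11153 + 1.17757) = 1.135 km
  B: √((0.009·111.32)² + (-0.005·90.43)²) = √(1.00376 + 0.20444) = 1.099 km
  C: √((0.010·111.32)² + (0.006·90.43)²) = √(1.23921 + 0.29439) = 1.238 km
  → nearest: B (1.099 km)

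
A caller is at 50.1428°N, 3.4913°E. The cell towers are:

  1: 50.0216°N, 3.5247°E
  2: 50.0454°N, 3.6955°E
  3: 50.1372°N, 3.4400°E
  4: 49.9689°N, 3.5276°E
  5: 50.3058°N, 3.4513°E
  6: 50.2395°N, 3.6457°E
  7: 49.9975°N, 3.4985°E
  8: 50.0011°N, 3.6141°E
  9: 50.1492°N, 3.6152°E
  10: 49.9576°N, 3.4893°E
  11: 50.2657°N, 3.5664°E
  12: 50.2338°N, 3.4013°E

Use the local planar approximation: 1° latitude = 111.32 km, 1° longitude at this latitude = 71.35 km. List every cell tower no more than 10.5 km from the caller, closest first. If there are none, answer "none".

3, 9

Distances from 50.1428°N, 3.4913°E:
1: 13.7008 km
2: 18.1614 km
3: 3.7130 km
4: 19.5310 km
5: 18.3682 km
6: 15.4026 km
7: 16.1830 km
8: 18.0441 km
9: 8.8689 km
10: 20.6170 km
11: 14.6931 km
12: 11.9940 km
Threshold 10.5 km: 3 (3.7130 km), 9 (8.8689 km) are within range.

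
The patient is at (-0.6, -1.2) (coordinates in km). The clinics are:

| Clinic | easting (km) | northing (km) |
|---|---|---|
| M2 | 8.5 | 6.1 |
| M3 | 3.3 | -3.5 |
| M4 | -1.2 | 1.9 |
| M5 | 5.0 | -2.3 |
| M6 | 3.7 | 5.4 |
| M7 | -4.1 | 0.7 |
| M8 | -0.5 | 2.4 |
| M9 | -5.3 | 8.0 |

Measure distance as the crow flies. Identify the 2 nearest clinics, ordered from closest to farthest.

Distances from (-0.6, -1.2):
M2: 11.7 km
M3: 4.5 km
M4: 3.2 km
M5: 5.7 km
M6: 7.9 km
M7: 4.0 km
M8: 3.6 km
M9: 10.3 km
Sorted: M4 (3.2 km) < M8 (3.6 km) < M7 (4.0 km) < M3 (4.5 km) < …

M4, M8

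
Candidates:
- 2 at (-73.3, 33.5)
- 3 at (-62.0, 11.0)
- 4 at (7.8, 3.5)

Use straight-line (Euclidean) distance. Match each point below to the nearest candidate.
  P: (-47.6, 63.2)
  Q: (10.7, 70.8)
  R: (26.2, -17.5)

P at (-47.6, 63.2):
  2: √((-25.7)² + (-29.7)²) = √(660.490 + 882.090) = 39.3
  3: √((-14.4)² + (-52.2)²) = √(207.360 + 2724.840) = 54.1
  4: √((55.4)² + (-59.7)²) = √(3069.160 + 3564.090) = 81.4
  → nearest: 2 (39.3)
Q at (10.7, 70.8):
  2: √((-84.0)² + (-37.3)²) = √(7056.000 + 1391.290) = 91.9
  3: √((-72.7)² + (-59.8)²) = √(5285.290 + 3576.040) = 94.1
  4: √((-2.9)² + (-67.3)²) = √(8.410 + 4529.290) = 67.4
  → nearest: 4 (67.4)
R at (26.2, -17.5):
  2: √((-99.5)² + (51.0)²) = √(9900.250 + 2601.000) = 111.8
  3: √((-88.2)² + (28.5)²) = √(7779.240 + 812.250) = 92.7
  4: √((-18.4)² + (21.0)²) = √(338.560 + 441.000) = 27.9
  → nearest: 4 (27.9)

P→2; Q→4; R→4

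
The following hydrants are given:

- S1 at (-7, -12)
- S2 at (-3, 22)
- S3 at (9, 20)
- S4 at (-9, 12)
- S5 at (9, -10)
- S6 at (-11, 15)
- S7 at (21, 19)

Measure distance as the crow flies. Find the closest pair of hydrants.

Pairwise distances:
S4–S6: √((-2)² + (3)²) = √(4.0000 + 9.0000) = 3.61
S2–S6: √((-8)² + (-7)²) = √(64.0000 + 49.0000) = 10.63
S2–S4: √((-6)² + (-10)²) = √(36.0000 + 100.0000) = 11.66
S3–S7: √((12)² + (-1)²) = √(144.0000 + 1.0000) = 12.04
S2–S3: √((12)² + (-2)²) = √(144.0000 + 4.0000) = 12.17
S1–S5: √((16)² + (2)²) = √(256.0000 + 4.0000) = 16.12
S3–S4: √((-18)² + (-8)²) = √(324.0000 + 64.0000) = 19.70
S3–S6: √((-20)² + (-5)²) = √(400.0000 + 25.0000) = 20.62
S1–S4: √((-2)² + (24)²) = √(4.0000 + 576.0000) = 24.08
S2–S7: √((24)² + (-3)²) = √(576.0000 + 9.0000) = 24.19
S1–S6: √((-4)² + (27)²) = √(16.0000 + 729.0000) = 27.29
S4–S5: √((18)² + (-22)²) = √(324.0000 + 484.0000) = 28.43
S3–S5: √((0)² + (-30)²) = √(0.0000 + 900.0000) = 30.00
S4–S7: √((30)² + (7)²) = √(900.0000 + 49.0000) = 30.81
S5–S7: √((12)² + (29)²) = √(144.0000 + 841.0000) = 31.38
S5–S6: √((-20)² + (25)²) = √(400.0000 + 625.0000) = 32.02
S6–S7: √((32)² + (4)²) = √(1024.0000 + 16.0000) = 32.25
S2–S5: √((12)² + (-32)²) = √(144.0000 + 1024.0000) = 34.18
S1–S2: √((4)² + (34)²) = √(16.0000 + 1156.0000) = 34.23
S1–S3: √((16)² + (32)²) = √(256.0000 + 1024.0000) = 35.78
S1–S7: √((28)² + (31)²) = √(784.0000 + 961.0000) = 41.77
Closest pair: S4–S6 at 3.61.

S4 and S6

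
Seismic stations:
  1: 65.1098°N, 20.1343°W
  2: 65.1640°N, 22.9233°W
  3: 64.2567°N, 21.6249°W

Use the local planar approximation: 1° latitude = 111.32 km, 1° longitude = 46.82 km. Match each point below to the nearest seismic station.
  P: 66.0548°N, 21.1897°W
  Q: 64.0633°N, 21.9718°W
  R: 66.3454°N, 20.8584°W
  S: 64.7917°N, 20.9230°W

P→1; Q→3; R→1; S→1

P at 66.0548°N, 21.1897°W:
  1: 116.2249 km
  2: 128.1467 km
  3: 201.1989 km
  → nearest: 1 (116.2249 km)
Q at 64.0633°N, 21.9718°W:
  1: 144.8201 km
  2: 130.3772 km
  3: 26.9687 km
  → nearest: 3 (26.9687 km)
R at 66.3454°N, 20.8584°W:
  1: 141.6635 km
  2: 163.2254 km
  3: 235.2673 km
  → nearest: 1 (141.6635 km)
S at 64.7917°N, 20.9230°W:
  1: 51.1618 km
  2: 102.4145 km
  3: 68.0214 km
  → nearest: 1 (51.1618 km)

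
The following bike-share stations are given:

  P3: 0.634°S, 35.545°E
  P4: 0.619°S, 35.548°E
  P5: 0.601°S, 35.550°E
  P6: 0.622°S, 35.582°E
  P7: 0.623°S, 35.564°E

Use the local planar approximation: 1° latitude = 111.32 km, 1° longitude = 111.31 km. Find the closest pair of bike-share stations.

P3 and P4

Pairwise distances:
P3–P4: √((0.015·111.32)² + (0.003·111.31)²) = √(2.78823 + 0.11151) = 1.703 km
P4–P7: √((-0.004·111.32)² + (0.016·111.31)²) = √(0.19827 + 3.17182) = 1.836 km
P6–P7: √((-0.001·111.32)² + (-0.018·111.31)²) = √(0.01239 + 4.01433) = 2.007 km
P4–P5: √((0.018·111.32)² + (0.002·111.31)²) = √(4.01505 + 0.04956) = 2.016 km
P3–P7: √((0.011·111.32)² + (0.019·111.31)²) = √(1.49945 + 4.47276) = 2.444 km
P5–P7: √((-0.022·111.32)² + (0.014·111.31)²) = √(5.99780 + 2.42842) = 2.903 km
P3–P5: √((0.033·111.32)² + (0.005·111.31)²) = √(13.49504 + 0.30975) = 3.715 km
P4–P6: √((-0.003·111.32)² + (0.034·111.31)²) = √(0.11153 + 14.32274) = 3.799 km
P5–P6: √((-0.021·111.32)² + (0.032·111.31)²) = √(5.46493 + 12.68727) = 4.261 km
P3–P6: √((0.012·111.32)² + (0.037·111.31)²) = √(1.78447 + 16.96180) = 4.330 km
Closest pair: P3–P4 at 1.703 km.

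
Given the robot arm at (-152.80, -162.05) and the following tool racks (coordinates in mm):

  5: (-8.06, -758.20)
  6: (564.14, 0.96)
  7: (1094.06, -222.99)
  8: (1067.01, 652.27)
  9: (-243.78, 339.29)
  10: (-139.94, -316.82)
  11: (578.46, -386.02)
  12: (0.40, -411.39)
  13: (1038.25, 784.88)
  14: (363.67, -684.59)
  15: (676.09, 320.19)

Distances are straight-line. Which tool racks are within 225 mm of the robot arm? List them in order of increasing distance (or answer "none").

Distances from (-152.80, -162.05):
5: 613.47 mm
6: 735.24 mm
7: 1248.35 mm
8: 1466.65 mm
9: 509.53 mm
10: 155.30 mm
11: 764.79 mm
12: 292.64 mm
13: 1521.60 mm
14: 734.70 mm
15: 958.97 mm
Threshold 225 mm: 10 (155.30 mm) is within range.

10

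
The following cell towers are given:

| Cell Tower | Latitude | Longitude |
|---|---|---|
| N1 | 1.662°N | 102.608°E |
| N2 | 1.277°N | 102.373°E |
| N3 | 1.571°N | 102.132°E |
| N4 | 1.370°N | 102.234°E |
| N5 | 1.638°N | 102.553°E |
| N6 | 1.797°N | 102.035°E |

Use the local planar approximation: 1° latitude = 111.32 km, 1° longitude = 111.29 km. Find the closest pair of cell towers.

Pairwise distances:
N1–N2: 50.208 km
N1–N3: 53.934 km
N1–N4: 52.811 km
N1–N5: 6.679 km
N1–N6: 65.516 km
N2–N3: 42.314 km
N2–N4: 18.614 km
N2–N5: 44.903 km
N2–N6: 69.035 km
N3–N4: 25.090 km
N3–N5: 47.443 km
N3–N6: 27.377 km
N4–N5: 46.373 km
N4–N6: 52.440 km
N5–N6: 60.304 km
Closest pair: N1–N5 at 6.679 km.

N1 and N5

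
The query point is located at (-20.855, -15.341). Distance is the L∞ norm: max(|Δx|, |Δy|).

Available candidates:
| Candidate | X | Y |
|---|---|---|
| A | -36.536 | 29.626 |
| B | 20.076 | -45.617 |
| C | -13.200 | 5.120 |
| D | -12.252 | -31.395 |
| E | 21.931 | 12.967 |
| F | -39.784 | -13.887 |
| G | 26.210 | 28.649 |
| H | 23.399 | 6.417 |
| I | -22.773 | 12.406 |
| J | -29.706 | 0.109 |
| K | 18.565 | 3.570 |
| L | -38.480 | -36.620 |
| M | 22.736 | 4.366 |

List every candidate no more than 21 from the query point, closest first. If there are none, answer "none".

Distances from (-20.855, -15.341):
A: max(|-15.681|, |44.967|) = 44.967
B: max(|40.931|, |-30.276|) = 40.931
C: max(|7.655|, |20.461|) = 20.461
D: max(|8.603|, |-16.054|) = 16.054
E: max(|42.786|, |28.308|) = 42.786
F: max(|-18.929|, |1.454|) = 18.929
G: max(|47.065|, |43.990|) = 47.065
H: max(|44.254|, |21.758|) = 44.254
I: max(|-1.918|, |27.747|) = 27.747
J: max(|-8.851|, |15.450|) = 15.450
K: max(|39.420|, |18.911|) = 39.420
L: max(|-17.625|, |-21.279|) = 21.279
M: max(|43.591|, |19.707|) = 43.591
Threshold 21: J (15.450), D (16.054), F (18.929), C (20.461) are within range.

J, D, F, C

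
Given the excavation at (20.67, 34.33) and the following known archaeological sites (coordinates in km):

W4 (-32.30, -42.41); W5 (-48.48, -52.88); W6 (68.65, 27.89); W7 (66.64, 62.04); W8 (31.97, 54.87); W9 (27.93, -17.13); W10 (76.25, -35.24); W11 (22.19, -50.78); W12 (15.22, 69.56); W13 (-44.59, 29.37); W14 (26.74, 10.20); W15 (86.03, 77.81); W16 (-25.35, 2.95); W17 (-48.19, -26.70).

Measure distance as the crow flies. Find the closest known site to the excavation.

Distances from (20.67, 34.33):
W4: 93.25 km
W5: 111.30 km
W6: 48.41 km
W7: 53.68 km
W8: 23.44 km
W9: 51.97 km
W10: 89.05 km
W11: 85.12 km
W12: 35.65 km
W13: 65.45 km
W14: 24.88 km
W15: 78.50 km
W16: 55.70 km
W17: 92.01 km
Minimum: W8 at 23.44 km.

W8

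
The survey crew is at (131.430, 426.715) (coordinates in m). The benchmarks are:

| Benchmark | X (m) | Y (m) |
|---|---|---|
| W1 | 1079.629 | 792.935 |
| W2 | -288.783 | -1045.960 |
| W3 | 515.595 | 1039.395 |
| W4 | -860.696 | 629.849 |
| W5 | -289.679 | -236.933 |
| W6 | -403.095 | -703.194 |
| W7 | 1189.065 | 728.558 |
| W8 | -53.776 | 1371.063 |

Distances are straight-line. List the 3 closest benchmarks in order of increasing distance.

Distances from (131.430, 426.715):
W1: 1016.464 m
W2: 1531.454 m
W3: 723.159 m
W4: 1012.708 m
W5: 785.978 m
W6: 1249.965 m
W7: 1099.864 m
W8: 962.338 m
Sorted: W3 (723.159 m) < W5 (785.978 m) < W8 (962.338 m) < W4 (1012.708 m) < W1 (1016.464 m) < …

W3, W5, W8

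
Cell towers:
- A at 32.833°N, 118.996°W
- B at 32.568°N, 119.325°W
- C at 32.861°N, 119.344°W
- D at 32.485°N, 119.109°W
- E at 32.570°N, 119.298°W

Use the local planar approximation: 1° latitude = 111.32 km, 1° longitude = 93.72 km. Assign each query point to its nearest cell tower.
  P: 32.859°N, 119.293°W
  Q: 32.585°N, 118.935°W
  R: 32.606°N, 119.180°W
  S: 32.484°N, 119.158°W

P at 32.859°N, 119.293°W:
  A: 27.985 km
  B: 32.533 km
  C: 4.785 km
  D: 45.064 km
  E: 32.175 km
  → nearest: C (4.785 km)
Q at 32.585°N, 118.935°W:
  A: 28.193 km
  B: 36.600 km
  C: 49.125 km
  D: 19.745 km
  E: 34.061 km
  → nearest: D (19.745 km)
R at 32.606°N, 119.180°W:
  A: 30.593 km
  B: 14.233 km
  C: 32.281 km
  D: 15.024 km
  E: 11.763 km
  → nearest: E (11.763 km)
S at 32.484°N, 119.158°W:
  A: 41.712 km
  B: 18.232 km
  C: 45.444 km
  D: 4.594 km
  E: 16.242 km
  → nearest: D (4.594 km)

P→C; Q→D; R→E; S→D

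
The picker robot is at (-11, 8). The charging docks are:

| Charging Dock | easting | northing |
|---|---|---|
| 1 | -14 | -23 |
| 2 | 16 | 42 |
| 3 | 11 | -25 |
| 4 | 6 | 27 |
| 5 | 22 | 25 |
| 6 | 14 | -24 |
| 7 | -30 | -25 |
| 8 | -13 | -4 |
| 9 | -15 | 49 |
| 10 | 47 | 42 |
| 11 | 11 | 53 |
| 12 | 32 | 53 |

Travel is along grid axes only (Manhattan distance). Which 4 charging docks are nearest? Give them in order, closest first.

Distances from (-11, 8):
1: 34
2: 61
3: 55
4: 36
5: 50
6: 57
7: 52
8: 14
9: 45
10: 92
11: 67
12: 88
Sorted: 8 (14) < 1 (34) < 4 (36) < 9 (45) < 5 (50) < 7 (52) < …

8, 1, 4, 9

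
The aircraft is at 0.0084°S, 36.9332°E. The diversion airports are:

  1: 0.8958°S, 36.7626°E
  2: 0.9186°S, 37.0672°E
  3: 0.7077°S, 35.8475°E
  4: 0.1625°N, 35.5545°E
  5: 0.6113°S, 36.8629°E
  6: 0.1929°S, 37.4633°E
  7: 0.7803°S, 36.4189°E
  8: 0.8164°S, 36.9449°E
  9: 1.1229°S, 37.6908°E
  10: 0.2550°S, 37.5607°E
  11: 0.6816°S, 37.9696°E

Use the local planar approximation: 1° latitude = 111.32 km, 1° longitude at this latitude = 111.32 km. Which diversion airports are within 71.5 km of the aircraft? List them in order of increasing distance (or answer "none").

Distances from 0.0084°S, 36.9332°E:
1: √((-0.8874·111.32)² + (-0.1706·111.32)²) = √(9758.548931 + 360.665374) = 100.5943 km
2: √((-0.9102·111.32)² + (0.1340·111.32)²) = √(10266.444357 + 222.513309) = 102.4156 km
3: √((-0.6993·111.32)² + (-1.0857·111.32)²) = √(6060.011549 + 14607.169573) = 143.7608 km
4: √((0.1709·111.32)² + (-1.3787·111.32)²) = √(361.934949 + 23555.153922) = 154.6515 km
5: √((-0.6029·111.32)² + (-0.0703·111.32)²) = √(4504.400137 + 61.243083) = 67.5695 km
6: √((-0.1845·111.32)² + (0.5301·111.32)²) = √(421.831625 + 3482.266491) = 62.4828 km
7: √((-0.7719·111.32)² + (-0.5143·111.32)²) = √(7383.605373 + 3277.777306) = 103.2540 km
8: √((-0.8080·111.32)² + (0.0117·111.32)²) = √(8090.383656 + 1.696360) = 89.9560 km
9: √((-1.1145·111.32)² + (0.7576·111.32)²) = √(15392.407094 + 7112.566294) = 150.0166 km
10: √((-0.2466·111.32)² + (0.6275·111.32)²) = √(753.585511 + 4879.483521) = 75.0538 km
11: √((-0.6732·111.32)² + (1.0364·111.32)²) = √(5616.097126 + 13310.709460) = 137.5747 km
Threshold 71.5 km: 6 (62.4828 km), 5 (67.5695 km) are within range.

6, 5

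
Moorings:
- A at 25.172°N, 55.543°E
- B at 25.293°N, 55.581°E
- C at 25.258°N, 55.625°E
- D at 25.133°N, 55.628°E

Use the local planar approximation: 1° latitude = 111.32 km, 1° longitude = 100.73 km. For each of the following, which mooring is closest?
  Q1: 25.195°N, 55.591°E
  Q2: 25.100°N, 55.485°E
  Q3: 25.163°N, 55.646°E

Q1→A; Q2→A; Q3→D

Q1 at 25.195°N, 55.591°E:
  A: √((-0.023·111.32)² + (-0.048·100.73)²) = √(6.55544 + 23.37761) = 5.471 km
  B: √((0.098·111.32)² + (-0.010·100.73)²) = √(119.01414 + 1.01465) = 10.956 km
  C: √((0.063·111.32)² + (0.034·100.73)²) = √(49.18441 + 11.72939) = 7.805 km
  D: √((-0.062·111.32)² + (0.037·100.73)²) = √(47.63540 + 13.89060) = 7.844 km
  → nearest: A (5.471 km)
Q2 at 25.100°N, 55.485°E:
  A: √((0.072·111.32)² + (0.058·100.73)²) = √(64.24087 + 34.13294) = 9.918 km
  B: √((0.193·111.32)² + (0.096·100.73)²) = √(461.59491 + 93.51045) = 23.561 km
  C: √((0.158·111.32)² + (0.140·100.73)²) = √(309.35744 + 198.87204) = 22.544 km
  D: √((0.033·111.32)² + (0.143·100.73)²) = √(13.49504 + 207.48645) = 14.865 km
  → nearest: A (9.918 km)
Q3 at 25.163°N, 55.646°E:
  A: √((0.009·111.32)² + (-0.103·100.73)²) = √(1.00376 + 107.64457) = 10.423 km
  B: √((0.130·111.32)² + (-0.065·100.73)²) = √(209.42721 + 42.86910) = 15.884 km
  C: √((0.095·111.32)² + (-0.021·100.73)²) = √(111.83909 + 4.47462) = 10.785 km
  D: √((-0.030·111.32)² + (-0.018·100.73)²) = √(11.15293 + 3.28748) = 3.800 km
  → nearest: D (3.800 km)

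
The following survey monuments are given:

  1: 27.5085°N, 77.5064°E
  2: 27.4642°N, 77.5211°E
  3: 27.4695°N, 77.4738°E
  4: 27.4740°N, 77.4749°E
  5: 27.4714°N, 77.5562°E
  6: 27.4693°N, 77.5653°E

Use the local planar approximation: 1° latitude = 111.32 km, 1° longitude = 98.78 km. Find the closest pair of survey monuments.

Pairwise distances:
3–4: 0.5126 km
5–6: 0.9288 km
2–5: 3.5586 km
2–6: 4.4028 km
2–4: 4.6922 km
2–3: 4.7094 km
1–4: 4.9428 km
1–2: 5.1408 km
1–3: 5.4054 km
1–5: 6.4231 km
1–6: 7.2728 km
4–5: 8.0360 km
3–5: 8.1422 km
4–6: 8.9450 km
3–6: 9.0384 km
Closest pair: 3–4 at 0.5126 km.

3 and 4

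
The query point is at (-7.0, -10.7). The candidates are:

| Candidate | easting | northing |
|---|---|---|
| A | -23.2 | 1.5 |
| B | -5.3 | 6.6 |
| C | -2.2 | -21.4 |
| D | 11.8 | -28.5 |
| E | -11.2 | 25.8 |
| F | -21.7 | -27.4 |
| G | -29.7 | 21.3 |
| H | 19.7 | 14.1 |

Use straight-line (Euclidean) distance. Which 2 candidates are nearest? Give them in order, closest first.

C, B

Distances from (-7.0, -10.7):
A: √((-16.2)² + (12.2)²) = √(262.440 + 148.840) = 20.3
B: √((1.7)² + (17.3)²) = √(2.890 + 299.290) = 17.4
C: √((4.8)² + (-10.7)²) = √(23.040 + 114.490) = 11.7
D: √((18.8)² + (-17.8)²) = √(353.440 + 316.840) = 25.9
E: √((-4.2)² + (36.5)²) = √(17.640 + 1332.250) = 36.7
F: √((-14.7)² + (-16.7)²) = √(216.090 + 278.890) = 22.2
G: √((-22.7)² + (32.0)²) = √(515.290 + 1024.000) = 39.2
H: √((26.7)² + (24.8)²) = √(712.890 + 615.040) = 36.4
Sorted: C (11.7) < B (17.4) < A (20.3) < F (22.2) < …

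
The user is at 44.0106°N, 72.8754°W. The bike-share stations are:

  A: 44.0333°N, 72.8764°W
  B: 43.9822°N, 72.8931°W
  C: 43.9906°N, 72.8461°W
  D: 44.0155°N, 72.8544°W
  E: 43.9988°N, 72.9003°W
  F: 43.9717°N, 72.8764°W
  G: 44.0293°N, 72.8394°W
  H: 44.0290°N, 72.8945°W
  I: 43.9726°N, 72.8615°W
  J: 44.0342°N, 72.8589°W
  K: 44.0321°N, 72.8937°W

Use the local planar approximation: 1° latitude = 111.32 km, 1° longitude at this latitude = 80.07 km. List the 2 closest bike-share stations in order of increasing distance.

D, E

Distances from 44.0106°N, 72.8754°W:
A: 2.5282 km
B: 3.4646 km
C: 3.2343 km
D: 1.7677 km
E: 2.3876 km
F: 4.3311 km
G: 3.5556 km
H: 2.5562 km
I: 4.3741 km
J: 2.9406 km
K: 2.8063 km
Sorted: D (1.7677 km) < E (2.3876 km) < A (2.5282 km) < H (2.5562 km) < …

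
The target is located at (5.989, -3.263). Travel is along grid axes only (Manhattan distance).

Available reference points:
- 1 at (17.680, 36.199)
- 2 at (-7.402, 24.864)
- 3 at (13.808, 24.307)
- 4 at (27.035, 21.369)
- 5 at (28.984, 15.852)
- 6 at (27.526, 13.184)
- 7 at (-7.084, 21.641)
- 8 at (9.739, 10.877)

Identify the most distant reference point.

Distances from (5.989, -3.263):
1: |11.691| + |39.462| = 11.691 + 39.462 = 51.153
2: |-13.391| + |28.127| = 13.391 + 28.127 = 41.518
3: |7.819| + |27.570| = 7.819 + 27.570 = 35.389
4: |21.046| + |24.632| = 21.046 + 24.632 = 45.678
5: |22.995| + |19.115| = 22.995 + 19.115 = 42.110
6: |21.537| + |16.447| = 21.537 + 16.447 = 37.984
7: |-13.073| + |24.904| = 13.073 + 24.904 = 37.977
8: |3.750| + |14.140| = 3.750 + 14.140 = 17.890
Maximum: 1 at 51.153.

1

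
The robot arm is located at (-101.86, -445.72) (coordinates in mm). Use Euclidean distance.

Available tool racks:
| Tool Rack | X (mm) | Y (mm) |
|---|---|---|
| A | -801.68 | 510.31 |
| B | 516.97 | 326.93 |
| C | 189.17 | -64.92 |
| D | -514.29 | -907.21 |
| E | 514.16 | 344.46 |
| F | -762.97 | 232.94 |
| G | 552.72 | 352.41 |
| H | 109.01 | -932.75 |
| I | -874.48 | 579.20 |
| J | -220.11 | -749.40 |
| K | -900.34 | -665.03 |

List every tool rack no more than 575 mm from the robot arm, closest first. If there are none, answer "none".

J, C, H

Distances from (-101.86, -445.72):
A: √((-699.82)² + (956.03)²) = √(489748.0324 + 913993.3609) = 1184.80 mm
B: √((618.83)² + (772.65)²) = √(382950.5689 + 596988.0225) = 989.92 mm
C: √((291.03)² + (380.80)²) = √(84698.4609 + 145008.6400) = 479.28 mm
D: √((-412.43)² + (-461.49)²) = √(170098.5049 + 212973.0201) = 618.93 mm
E: √((616.02)² + (790.18)²) = √(379480.6404 + 624384.4324) = 1001.93 mm
F: √((-661.11)² + (678.66)²) = √(437066.4321 + 460579.3956) = 947.44 mm
G: √((654.58)² + (798.13)²) = √(428474.9764 + 637011.4969) = 1032.22 mm
H: √((210.87)² + (-487.03)²) = √(44466.1569 + 237198.2209) = 530.72 mm
I: √((-772.62)² + (1024.92)²) = √(596941.6644 + 1050461.0064) = 1283.51 mm
J: √((-118.25)² + (-303.68)²) = √(13983.0625 + 92221.5424) = 325.89 mm
K: √((-798.48)² + (-219.31)²) = √(637570.3104 + 48096.8761) = 828.05 mm
Threshold 575 mm: J (325.89 mm), C (479.28 mm), H (530.72 mm) are within range.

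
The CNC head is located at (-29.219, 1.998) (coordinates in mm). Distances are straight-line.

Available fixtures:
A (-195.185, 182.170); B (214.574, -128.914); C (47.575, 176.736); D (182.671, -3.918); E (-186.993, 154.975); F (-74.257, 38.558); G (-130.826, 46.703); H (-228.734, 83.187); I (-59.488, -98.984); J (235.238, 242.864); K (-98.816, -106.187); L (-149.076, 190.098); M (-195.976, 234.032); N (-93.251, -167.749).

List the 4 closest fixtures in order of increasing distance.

F, I, G, K

Distances from (-29.219, 1.998):
A: √((-165.966)² + (180.172)²) = √(27544.71316 + 32461.94958) = 244.963 mm
B: √((243.793)² + (-130.912)²) = √(59435.02685 + 17137.95174) = 276.718 mm
C: √((76.794)² + (174.738)²) = √(5897.31844 + 30533.36864) = 190.868 mm
D: √((211.890)² + (-5.916)²) = √(44897.37210 + 34.99906) = 211.973 mm
E: √((-157.774)² + (152.977)²) = √(24892.63508 + 23401.96253) = 219.760 mm
F: √((-45.038)² + (36.560)²) = √(2028.42144 + 1336.63360) = 58.009 mm
G: √((-101.607)² + (44.705)²) = √(10323.98245 + 1998.53703) = 111.007 mm
H: √((-199.515)² + (81.189)²) = √(39806.23523 + 6591.65372) = 215.402 mm
I: √((-30.269)² + (-100.982)²) = √(916.21236 + 10197.36432) = 105.421 mm
J: √((264.457)² + (240.866)²) = √(69937.50485 + 58016.42996) = 357.706 mm
K: √((-69.597)² + (-108.185)²) = √(4843.74241 + 11703.99423) = 128.638 mm
L: √((-119.857)² + (188.100)²) = √(14365.70045 + 35381.61000) = 223.041 mm
M: √((-166.757)² + (232.034)²) = √(27807.89705 + 53839.77716) = 285.741 mm
N: √((-64.032)² + (-169.747)²) = √(4100.09702 + 28814.04401) = 181.423 mm
Sorted: F (58.009 mm) < I (105.421 mm) < G (111.007 mm) < K (128.638 mm) < N (181.423 mm) < C (190.868 mm) < …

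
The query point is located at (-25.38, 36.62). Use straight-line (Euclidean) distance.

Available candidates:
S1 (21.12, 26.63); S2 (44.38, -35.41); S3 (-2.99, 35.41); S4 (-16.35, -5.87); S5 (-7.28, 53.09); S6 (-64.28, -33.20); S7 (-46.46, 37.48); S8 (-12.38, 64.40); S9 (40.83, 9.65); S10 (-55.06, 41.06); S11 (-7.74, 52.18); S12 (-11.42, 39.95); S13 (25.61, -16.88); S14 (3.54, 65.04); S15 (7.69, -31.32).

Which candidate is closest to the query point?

S12

Distances from (-25.38, 36.62):
S1: √((46.50)² + (-9.99)²) = √(2162.2500 + 99.8001) = 47.56
S2: √((69.76)² + (-72.03)²) = √(4866.4576 + 5188.3209) = 100.27
S3: √((22.39)² + (-1.21)²) = √(501.3121 + 1.4641) = 22.42
S4: √((9.03)² + (-42.49)²) = √(81.5409 + 1805.4001) = 43.44
S5: √((18.10)² + (16.47)²) = √(327.6100 + 271.2609) = 24.47
S6: √((-38.90)² + (-69.82)²) = √(1513.2100 + 4874.8324) = 79.93
S7: √((-21.08)² + (0.86)²) = √(444.3664 + 0.7396) = 21.10
S8: √((13.00)² + (27.78)²) = √(169.0000 + 771.7284) = 30.67
S9: √((66.21)² + (-26.97)²) = √(4383.7641 + 727.3809) = 71.49
S10: √((-29.68)² + (4.44)²) = √(880.9024 + 19.7136) = 30.01
S11: √((17.64)² + (15.56)²) = √(311.1696 + 242.1136) = 23.52
S12: √((13.96)² + (3.33)²) = √(194.8816 + 11.0889) = 14.35
S13: √((50.99)² + (-53.50)²) = √(2599.9801 + 2862.2500) = 73.91
S14: √((28.92)² + (28.42)²) = √(836.3664 + 807.6964) = 40.55
S15: √((33.07)² + (-67.94)²) = √(1093.6249 + 4615.8436) = 75.56
Minimum: S12 at 14.35.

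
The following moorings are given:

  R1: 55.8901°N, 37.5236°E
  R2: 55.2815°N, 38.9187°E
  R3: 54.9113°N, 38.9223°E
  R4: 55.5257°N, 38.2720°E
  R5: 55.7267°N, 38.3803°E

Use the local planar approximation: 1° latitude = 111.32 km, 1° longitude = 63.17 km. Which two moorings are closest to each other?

R4 and R5

Pairwise distances:
R4–R5: 23.3978 km
R2–R3: 41.2113 km
R2–R4: 49.0701 km
R1–R5: 57.0929 km
R2–R5: 60.1073 km
R1–R4: 62.2943 km
R3–R4: 79.7834 km
R3–R5: 97.0129 km
R1–R2: 111.1603 km
R1–R3: 140.2820 km
Closest pair: R4–R5 at 23.3978 km.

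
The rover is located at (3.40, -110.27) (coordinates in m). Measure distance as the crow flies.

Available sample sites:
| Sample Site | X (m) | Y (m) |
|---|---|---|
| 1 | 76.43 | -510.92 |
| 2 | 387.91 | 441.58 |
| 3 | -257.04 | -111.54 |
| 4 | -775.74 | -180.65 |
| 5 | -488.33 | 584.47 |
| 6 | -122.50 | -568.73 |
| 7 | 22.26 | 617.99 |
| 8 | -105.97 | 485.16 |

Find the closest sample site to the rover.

3

Distances from (3.40, -110.27):
1: √((73.03)² + (-400.65)²) = √(5333.3809 + 160520.4225) = 407.25 m
2: √((384.51)² + (551.85)²) = √(147847.9401 + 304538.4225) = 672.60 m
3: √((-260.44)² + (-1.27)²) = √(67828.9936 + 1.6129) = 260.44 m
4: √((-779.14)² + (-70.38)²) = √(607059.1396 + 4953.3444) = 782.31 m
5: √((-491.73)² + (694.74)²) = √(241798.3929 + 482663.6676) = 851.15 m
6: √((-125.90)² + (-458.46)²) = √(15850.8100 + 210185.5716) = 475.43 m
7: √((18.86)² + (728.26)²) = √(355.6996 + 530362.6276) = 728.50 m
8: √((-109.37)² + (595.43)²) = √(11961.7969 + 354536.8849) = 605.39 m
Minimum: 3 at 260.44 m.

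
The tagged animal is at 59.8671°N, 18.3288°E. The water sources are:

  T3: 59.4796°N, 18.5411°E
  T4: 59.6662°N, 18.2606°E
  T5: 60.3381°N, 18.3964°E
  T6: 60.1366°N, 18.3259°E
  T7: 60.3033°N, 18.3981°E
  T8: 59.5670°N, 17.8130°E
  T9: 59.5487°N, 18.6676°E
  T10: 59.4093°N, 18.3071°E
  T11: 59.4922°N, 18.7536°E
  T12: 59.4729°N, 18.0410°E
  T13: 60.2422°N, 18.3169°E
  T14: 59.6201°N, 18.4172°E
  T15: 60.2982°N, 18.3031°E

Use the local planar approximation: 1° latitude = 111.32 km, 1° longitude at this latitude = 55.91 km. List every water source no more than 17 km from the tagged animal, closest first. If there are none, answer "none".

none

Distances from 59.8671°N, 18.3288°E:
T3: 44.7398 km
T4: 22.6869 km
T5: 52.5678 km
T6: 30.0012 km
T7: 48.7121 km
T8: 44.1326 km
T9: 40.1884 km
T10: 50.9767 km
T11: 48.0188 km
T12: 46.7395 km
T13: 41.7614 km
T14: 27.9367 km
T15: 48.0116 km
Threshold 17 km: none within range.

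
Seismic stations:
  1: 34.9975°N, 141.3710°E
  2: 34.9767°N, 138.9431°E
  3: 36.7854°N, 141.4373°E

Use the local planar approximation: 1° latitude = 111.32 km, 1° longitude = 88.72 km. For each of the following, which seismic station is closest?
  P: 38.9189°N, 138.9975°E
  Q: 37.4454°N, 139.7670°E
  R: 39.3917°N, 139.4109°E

P at 38.9189°N, 138.9975°E:
  1: 484.6662 km
  2: 438.8722 km
  3: 321.3430 km
  → nearest: 3 (321.3430 km)
Q at 37.4454°N, 139.7670°E:
  1: 307.4209 km
  2: 284.3708 km
  3: 165.4025 km
  → nearest: 3 (165.4025 km)
R at 39.3917°N, 139.4109°E:
  1: 519.1542 km
  2: 493.2271 km
  3: 341.3195 km
  → nearest: 3 (341.3195 km)

P→3; Q→3; R→3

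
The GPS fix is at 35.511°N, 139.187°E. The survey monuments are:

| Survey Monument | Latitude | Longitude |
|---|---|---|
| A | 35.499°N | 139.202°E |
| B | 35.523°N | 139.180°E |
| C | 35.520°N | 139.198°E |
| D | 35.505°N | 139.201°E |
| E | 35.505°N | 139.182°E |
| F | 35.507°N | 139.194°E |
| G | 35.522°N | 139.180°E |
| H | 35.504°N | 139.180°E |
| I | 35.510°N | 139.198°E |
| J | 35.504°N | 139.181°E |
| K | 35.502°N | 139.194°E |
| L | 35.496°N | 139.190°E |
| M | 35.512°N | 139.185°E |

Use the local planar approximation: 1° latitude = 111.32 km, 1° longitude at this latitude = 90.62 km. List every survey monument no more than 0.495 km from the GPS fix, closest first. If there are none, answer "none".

M

Distances from 35.511°N, 139.187°E:
A: √((-0.012·111.32)² + (0.015·90.62)²) = √(1.78447 + 1.84770) = 1.906 km
B: √((0.012·111.32)² + (-0.007·90.62)²) = √(1.78447 + 0.40239) = 1.479 km
C: √((0.009·111.32)² + (0.011·90.62)²) = √(1.00376 + 0.99365) = 1.413 km
D: √((-0.006·111.32)² + (0.014·90.62)²) = √(0.44612 + 1.60955) = 1.434 km
E: √((-0.006·111.32)² + (-0.005·90.62)²) = √(0.44612 + 0.20530) = 0.807 km
F: √((-0.004·111.32)² + (0.007·90.62)²) = √(0.19827 + 0.40239) = 0.775 km
G: √((0.011·111.32)² + (-0.007·90.62)²) = √(1.49945 + 0.40239) = 1.379 km
H: √((-0.007·111.32)² + (-0.007·90.62)²) = √(0.60721 + 0.40239) = 1.005 km
I: √((-0.001·111.32)² + (0.011·90.62)²) = √(0.01239 + 0.99365) = 1.003 km
J: √((-0.007·111.32)² + (-0.006·90.62)²) = √(0.60721 + 0.29563) = 0.950 km
K: √((-0.009·111.32)² + (0.007·90.62)²) = √(1.00376 + 0.40239) = 1.186 km
L: √((-0.015·111.32)² + (0.003·90.62)²) = √(2.78823 + 0.07391) = 1.692 km
M: √((0.001·111.32)² + (-0.002·90.62)²) = √(0.01239 + 0.03285) = 0.213 km
Threshold 0.495 km: M (0.213 km) is within range.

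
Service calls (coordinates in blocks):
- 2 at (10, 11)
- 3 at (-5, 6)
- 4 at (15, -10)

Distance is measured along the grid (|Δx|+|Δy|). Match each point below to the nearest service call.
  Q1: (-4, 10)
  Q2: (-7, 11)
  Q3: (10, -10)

Q1→3; Q2→3; Q3→4

Q1 at (-4, 10):
  2: 15 blocks
  3: 5 blocks
  4: 39 blocks
  → nearest: 3 (5 blocks)
Q2 at (-7, 11):
  2: 17 blocks
  3: 7 blocks
  4: 43 blocks
  → nearest: 3 (7 blocks)
Q3 at (10, -10):
  2: 21 blocks
  3: 31 blocks
  4: 5 blocks
  → nearest: 4 (5 blocks)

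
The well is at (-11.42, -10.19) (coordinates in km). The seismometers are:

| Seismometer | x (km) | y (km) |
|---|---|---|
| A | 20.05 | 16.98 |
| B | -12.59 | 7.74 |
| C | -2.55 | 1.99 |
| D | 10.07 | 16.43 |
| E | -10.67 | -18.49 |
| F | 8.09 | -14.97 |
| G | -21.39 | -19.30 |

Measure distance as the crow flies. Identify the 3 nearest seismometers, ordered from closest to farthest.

Distances from (-11.42, -10.19):
A: √((31.47)² + (27.17)²) = √(990.3609 + 738.2089) = 41.58 km
B: √((-1.17)² + (17.93)²) = √(1.3689 + 321.4849) = 17.97 km
C: √((8.87)² + (12.18)²) = √(78.6769 + 148.3524) = 15.07 km
D: √((21.49)² + (26.62)²) = √(461.8201 + 708.6244) = 34.21 km
E: √((0.75)² + (-8.30)²) = √(0.5625 + 68.8900) = 8.33 km
F: √((19.51)² + (-4.78)²) = √(380.6401 + 22.8484) = 20.09 km
G: √((-9.97)² + (-9.11)²) = √(99.4009 + 82.9921) = 13.51 km
Sorted: E (8.33 km) < G (13.51 km) < C (15.07 km) < B (17.97 km) < F (20.09 km) < …

E, G, C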